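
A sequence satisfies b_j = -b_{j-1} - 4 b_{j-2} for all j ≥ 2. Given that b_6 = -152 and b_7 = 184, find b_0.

Rearranging, b_{j-2} = (b_j + b_{j-1}) / -4.
b_5 = (184 + (-152)) / -4 = 32/-4 = -8
b_4 = (-152 + (-8)) / -4 = -160/-4 = 40
b_3 = (-8 + 40) / -4 = 32/-4 = -8
b_2 = (40 + (-8)) / -4 = 32/-4 = -8
b_1 = (-8 + (-8)) / -4 = -16/-4 = 4
b_0 = (-8 + 4) / -4 = -4/-4 = 1

1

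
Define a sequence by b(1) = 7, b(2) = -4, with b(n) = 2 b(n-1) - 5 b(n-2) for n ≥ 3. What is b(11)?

18797

b(3) = 2(-4) - 5(7) = -43
b(4) = 2(-43) - 5(-4) = -66
b(5) = 2(-66) - 5(-43) = 83
b(6) = 2(83) - 5(-66) = 496
b(7) = 2(496) - 5(83) = 577
b(8) = 2(577) - 5(496) = -1326
b(9) = 2(-1326) - 5(577) = -5537
b(10) = 2(-5537) - 5(-1326) = -4444
b(11) = 2(-4444) - 5(-5537) = 18797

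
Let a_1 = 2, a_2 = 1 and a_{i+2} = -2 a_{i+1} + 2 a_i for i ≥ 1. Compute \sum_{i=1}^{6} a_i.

a_3 = -2(1) + 2(2) = 2
a_4 = -2(2) + 2(1) = -2
a_5 = -2(-2) + 2(2) = 8
a_6 = -2(8) + 2(-2) = -20
Sum = 2 + 1 + 2 + (-2) + 8 + (-20) = -9

-9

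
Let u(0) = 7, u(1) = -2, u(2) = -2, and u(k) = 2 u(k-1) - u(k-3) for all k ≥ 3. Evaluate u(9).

-299

u(3) = 2*(-2) - 7 = -11
u(4) = 2*(-11) - (-2) = -20
u(5) = 2*(-20) - (-2) = -38
u(6) = 2*(-38) - (-11) = -65
u(7) = 2*(-65) - (-20) = -110
u(8) = 2*(-110) - (-38) = -182
u(9) = 2*(-182) - (-65) = -299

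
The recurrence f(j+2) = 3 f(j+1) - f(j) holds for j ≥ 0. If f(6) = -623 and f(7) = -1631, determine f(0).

Rearranging, f(j-2) = -(f(j) - 3 f(j-1)).
f(5) = -(-1631 - 3(-623)) = -238
f(4) = -(-623 - 3(-238)) = -91
f(3) = -(-238 - 3(-91)) = -35
f(2) = -(-91 - 3(-35)) = -14
f(1) = -(-35 - 3(-14)) = -7
f(0) = -(-14 - 3(-7)) = -7

-7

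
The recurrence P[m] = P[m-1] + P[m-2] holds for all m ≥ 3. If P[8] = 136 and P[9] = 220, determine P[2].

8

Rearranging, P[m-2] = P[m] - P[m-1].
P[7] = 220 - 136 = 84
P[6] = 136 - 84 = 52
P[5] = 84 - 52 = 32
P[4] = 52 - 32 = 20
P[3] = 32 - 20 = 12
P[2] = 20 - 12 = 8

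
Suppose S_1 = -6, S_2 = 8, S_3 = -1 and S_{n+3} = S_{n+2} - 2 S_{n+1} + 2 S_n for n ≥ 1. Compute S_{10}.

S_4 = (-1) - 2(8) + 2(-6) = -29
S_5 = (-29) - 2(-1) + 2(8) = -11
S_6 = (-11) - 2(-29) + 2(-1) = 45
S_7 = 45 - 2(-11) + 2(-29) = 9
S_8 = 9 - 2(45) + 2(-11) = -103
S_9 = (-103) - 2(9) + 2(45) = -31
S_{10} = (-31) - 2(-103) + 2(9) = 193

193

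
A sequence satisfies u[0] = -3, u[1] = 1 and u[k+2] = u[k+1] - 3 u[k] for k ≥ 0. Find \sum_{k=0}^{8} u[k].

212

u[2] = 1 - 3(-3) = 10
u[3] = 10 - 3(1) = 7
u[4] = 7 - 3(10) = -23
u[5] = (-23) - 3(7) = -44
u[6] = (-44) - 3(-23) = 25
u[7] = 25 - 3(-44) = 157
u[8] = 157 - 3(25) = 82
Sum = (-3) + 1 + 10 + 7 + (-23) + (-44) + 25 + 157 + 82 = 212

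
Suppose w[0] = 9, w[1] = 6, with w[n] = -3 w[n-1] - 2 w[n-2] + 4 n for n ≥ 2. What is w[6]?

-792

w[2] = -3·6 - 2·9 + 8 = -28
w[3] = -3·(-28) - 2·6 + 12 = 84
w[4] = -3·84 - 2·(-28) + 16 = -180
w[5] = -3·(-180) - 2·84 + 20 = 392
w[6] = -3·392 - 2·(-180) + 24 = -792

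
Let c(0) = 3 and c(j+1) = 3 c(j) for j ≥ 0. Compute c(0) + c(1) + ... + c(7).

9840

c(1) = 3·3 = 9
c(2) = 3·9 = 27
c(3) = 3·27 = 81
c(4) = 3·81 = 243
c(5) = 3·243 = 729
c(6) = 3·729 = 2187
c(7) = 3·2187 = 6561
Sum = 3 + 9 + 27 + 81 + 243 + 729 + 2187 + 6561 = 9840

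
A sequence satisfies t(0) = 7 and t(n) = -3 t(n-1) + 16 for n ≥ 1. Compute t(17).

-387420485

The fixed point is 16/(1 + 3) = 4, so t(n) - 4 = -3(t(n-1) - 4).
Hence t(n) = 3·(-3)^n + 4.
t(17) = 3·(-3)^{17} + 4 = 3·-129140163 + 4 = -387420485.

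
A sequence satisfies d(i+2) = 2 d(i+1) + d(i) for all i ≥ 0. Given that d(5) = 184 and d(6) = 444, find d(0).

Rearranging, d(i-2) = d(i) - 2 d(i-1).
d(4) = 444 - 2(184) = 76
d(3) = 184 - 2(76) = 32
d(2) = 76 - 2(32) = 12
d(1) = 32 - 2(12) = 8
d(0) = 12 - 2(8) = -4

-4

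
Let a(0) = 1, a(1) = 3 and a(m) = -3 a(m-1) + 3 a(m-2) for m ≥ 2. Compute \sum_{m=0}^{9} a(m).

a(2) = -3*3 + 3*1 = -6
a(3) = -3*(-6) + 3*3 = 27
a(4) = -3*27 + 3*(-6) = -99
a(5) = -3*(-99) + 3*27 = 378
a(6) = -3*378 + 3*(-99) = -1431
a(7) = -3*(-1431) + 3*378 = 5427
a(8) = -3*5427 + 3*(-1431) = -20574
a(9) = -3*(-20574) + 3*5427 = 78003
Sum = 1 + 3 + (-6) + 27 + (-99) + 378 + (-1431) + 5427 + (-20574) + 78003 = 61729

61729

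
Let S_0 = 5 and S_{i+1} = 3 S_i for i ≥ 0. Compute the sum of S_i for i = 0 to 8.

S_1 = 3(5) = 15
S_2 = 3(15) = 45
S_3 = 3(45) = 135
S_4 = 3(135) = 405
S_5 = 3(405) = 1215
S_6 = 3(1215) = 3645
S_7 = 3(3645) = 10935
S_8 = 3(10935) = 32805
Sum = 5 + 15 + 45 + 135 + 405 + 1215 + 3645 + 10935 + 32805 = 49205

49205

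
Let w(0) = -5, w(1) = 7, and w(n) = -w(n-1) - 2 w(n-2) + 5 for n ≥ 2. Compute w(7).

w(2) = -7 - 2·(-5) + 5 = 8
w(3) = -8 - 2·7 + 5 = -17
w(4) = -(-17) - 2·8 + 5 = 6
w(5) = -6 - 2·(-17) + 5 = 33
w(6) = -33 - 2·6 + 5 = -40
w(7) = -(-40) - 2·33 + 5 = -21

-21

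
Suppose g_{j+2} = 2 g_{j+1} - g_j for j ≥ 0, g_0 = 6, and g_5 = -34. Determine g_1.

-2

Let g_1 = z.
g_2 = -6 + 2z
g_3 = -12 + 3z
g_4 = -18 + 4z
g_5 = -24 + 5z
So -24 + 5z = -34, giving z = -2.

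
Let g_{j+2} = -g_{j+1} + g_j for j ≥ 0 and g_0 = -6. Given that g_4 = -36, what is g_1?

8

Let g_1 = w.
g_2 = -6 - w
g_3 = 6 + 2w
g_4 = -12 - 3w
So -12 - 3w = -36, giving w = 8.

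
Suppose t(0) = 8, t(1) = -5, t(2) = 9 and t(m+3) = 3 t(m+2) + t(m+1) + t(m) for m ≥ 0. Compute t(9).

42071

t(3) = 3*9 + (-5) + 8 = 30
t(4) = 3*30 + 9 + (-5) = 94
t(5) = 3*94 + 30 + 9 = 321
t(6) = 3*321 + 94 + 30 = 1087
t(7) = 3*1087 + 321 + 94 = 3676
t(8) = 3*3676 + 1087 + 321 = 12436
t(9) = 3*12436 + 3676 + 1087 = 42071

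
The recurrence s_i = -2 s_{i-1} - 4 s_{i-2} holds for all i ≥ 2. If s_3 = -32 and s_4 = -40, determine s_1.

-5

Rearranging, s_{i-2} = (s_i + 2 s_{i-1}) / -4.
s_2 = (-40 + 2*(-32)) / -4 = -104/-4 = 26
s_1 = (-32 + 2*26) / -4 = 20/-4 = -5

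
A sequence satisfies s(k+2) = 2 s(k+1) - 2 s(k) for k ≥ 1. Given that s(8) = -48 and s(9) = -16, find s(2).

4

Rearranging, s(k-2) = (s(k) - 2 s(k-1)) / -2.
s(7) = (-16 - 2·(-48)) / -2 = 80/-2 = -40
s(6) = (-48 - 2·(-40)) / -2 = 32/-2 = -16
s(5) = (-40 - 2·(-16)) / -2 = -8/-2 = 4
s(4) = (-16 - 2·4) / -2 = -24/-2 = 12
s(3) = (4 - 2·12) / -2 = -20/-2 = 10
s(2) = (12 - 2·10) / -2 = -8/-2 = 4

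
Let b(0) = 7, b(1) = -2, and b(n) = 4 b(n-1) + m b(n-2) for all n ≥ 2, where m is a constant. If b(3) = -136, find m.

b(2) = -8 + 7m
b(3) = -32 + 26m
So -32 + 26m = -136, giving m = -4.

-4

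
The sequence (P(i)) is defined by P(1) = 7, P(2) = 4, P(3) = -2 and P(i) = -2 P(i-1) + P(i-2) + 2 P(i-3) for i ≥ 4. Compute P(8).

P(4) = -2·(-2) + 4 + 2·7 = 22
P(5) = -2·22 + (-2) + 2·4 = -38
P(6) = -2·(-38) + 22 + 2·(-2) = 94
P(7) = -2·94 + (-38) + 2·22 = -182
P(8) = -2·(-182) + 94 + 2·(-38) = 382

382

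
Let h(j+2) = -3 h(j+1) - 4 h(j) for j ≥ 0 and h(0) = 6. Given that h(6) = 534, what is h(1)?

6

Let h(1) = y.
h(2) = -24 - 3y
h(3) = 72 + 5y
h(4) = -120 - 3y
h(5) = 72 - 11y
h(6) = 264 + 45y
So 264 + 45y = 534, giving y = 6.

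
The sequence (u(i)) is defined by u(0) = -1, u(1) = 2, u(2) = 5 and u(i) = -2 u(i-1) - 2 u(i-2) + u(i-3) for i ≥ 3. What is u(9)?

u(3) = -2·5 - 2·2 + (-1) = -15
u(4) = -2·(-15) - 2·5 + 2 = 22
u(5) = -2·22 - 2·(-15) + 5 = -9
u(6) = -2·(-9) - 2·22 + (-15) = -41
u(7) = -2·(-41) - 2·(-9) + 22 = 122
u(8) = -2·122 - 2·(-41) + (-9) = -171
u(9) = -2·(-171) - 2·122 + (-41) = 57

57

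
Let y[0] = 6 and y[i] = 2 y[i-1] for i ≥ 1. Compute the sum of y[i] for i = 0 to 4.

186

y[1] = 2(6) = 12
y[2] = 2(12) = 24
y[3] = 2(24) = 48
y[4] = 2(48) = 96
Sum = 6 + 12 + 24 + 48 + 96 = 186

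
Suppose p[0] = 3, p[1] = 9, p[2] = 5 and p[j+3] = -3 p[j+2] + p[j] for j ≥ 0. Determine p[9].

-9033

p[3] = -3·5 + 3 = -12
p[4] = -3·(-12) + 9 = 45
p[5] = -3·45 + 5 = -130
p[6] = -3·(-130) + (-12) = 378
p[7] = -3·378 + 45 = -1089
p[8] = -3·(-1089) + (-130) = 3137
p[9] = -3·3137 + 378 = -9033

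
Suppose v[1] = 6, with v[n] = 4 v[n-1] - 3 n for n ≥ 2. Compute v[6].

v[2] = 4*6 - 6 = 18
v[3] = 4*18 - 9 = 63
v[4] = 4*63 - 12 = 240
v[5] = 4*240 - 15 = 945
v[6] = 4*945 - 18 = 3762

3762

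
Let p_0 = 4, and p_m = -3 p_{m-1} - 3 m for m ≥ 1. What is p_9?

-89811

p_1 = -3(4) - 3 = -15
p_2 = -3(-15) - 6 = 39
p_3 = -3(39) - 9 = -126
p_4 = -3(-126) - 12 = 366
p_5 = -3(366) - 15 = -1113
p_6 = -3(-1113) - 18 = 3321
p_7 = -3(3321) - 21 = -9984
p_8 = -3(-9984) - 24 = 29928
p_9 = -3(29928) - 27 = -89811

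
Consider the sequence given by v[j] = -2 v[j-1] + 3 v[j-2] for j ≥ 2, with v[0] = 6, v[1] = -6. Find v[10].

177150

v[2] = -2·(-6) + 3·6 = 30
v[3] = -2·30 + 3·(-6) = -78
v[4] = -2·(-78) + 3·30 = 246
v[5] = -2·246 + 3·(-78) = -726
v[6] = -2·(-726) + 3·246 = 2190
v[7] = -2·2190 + 3·(-726) = -6558
v[8] = -2·(-6558) + 3·2190 = 19686
v[9] = -2·19686 + 3·(-6558) = -59046
v[10] = -2·(-59046) + 3·19686 = 177150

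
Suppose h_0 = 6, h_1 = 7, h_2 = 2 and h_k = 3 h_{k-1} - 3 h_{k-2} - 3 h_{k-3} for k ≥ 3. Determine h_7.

99

h_3 = 3*2 - 3*7 - 3*6 = -33
h_4 = 3*(-33) - 3*2 - 3*7 = -126
h_5 = 3*(-126) - 3*(-33) - 3*2 = -285
h_6 = 3*(-285) - 3*(-126) - 3*(-33) = -378
h_7 = 3*(-378) - 3*(-285) - 3*(-126) = 99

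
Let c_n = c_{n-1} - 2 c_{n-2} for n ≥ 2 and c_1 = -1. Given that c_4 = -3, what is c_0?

Let c_0 = x.
c_2 = -1 - 2x
c_3 = 1 - 2x
c_4 = 3 + 2x
So 3 + 2x = -3, giving x = -3.

-3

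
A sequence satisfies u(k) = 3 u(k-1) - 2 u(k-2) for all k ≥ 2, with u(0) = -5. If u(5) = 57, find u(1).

Let u(1) = w.
u(2) = 10 + 3w
u(3) = 30 + 7w
u(4) = 70 + 15w
u(5) = 150 + 31w
So 150 + 31w = 57, giving w = -3.

-3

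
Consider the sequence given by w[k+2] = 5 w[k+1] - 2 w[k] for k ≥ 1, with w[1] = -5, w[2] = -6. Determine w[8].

w[3] = 5*(-6) - 2*(-5) = -20
w[4] = 5*(-20) - 2*(-6) = -88
w[5] = 5*(-88) - 2*(-20) = -400
w[6] = 5*(-400) - 2*(-88) = -1824
w[7] = 5*(-1824) - 2*(-400) = -8320
w[8] = 5*(-8320) - 2*(-1824) = -37952

-37952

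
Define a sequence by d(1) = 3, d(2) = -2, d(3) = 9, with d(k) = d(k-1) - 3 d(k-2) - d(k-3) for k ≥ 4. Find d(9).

307

d(4) = 9 - 3·(-2) - 3 = 12
d(5) = 12 - 3·9 - (-2) = -13
d(6) = (-13) - 3·12 - 9 = -58
d(7) = (-58) - 3·(-13) - 12 = -31
d(8) = (-31) - 3·(-58) - (-13) = 156
d(9) = 156 - 3·(-31) - (-58) = 307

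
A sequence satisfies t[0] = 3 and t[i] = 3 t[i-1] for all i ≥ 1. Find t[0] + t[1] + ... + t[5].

t[1] = 3*3 = 9
t[2] = 3*9 = 27
t[3] = 3*27 = 81
t[4] = 3*81 = 243
t[5] = 3*243 = 729
Sum = 3 + 9 + 27 + 81 + 243 + 729 = 1092

1092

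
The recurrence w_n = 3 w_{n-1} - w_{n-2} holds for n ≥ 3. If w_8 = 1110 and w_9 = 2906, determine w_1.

Rearranging, w_{n-2} = -(w_n - 3 w_{n-1}).
w_7 = -(2906 - 3(1110)) = 424
w_6 = -(1110 - 3(424)) = 162
w_5 = -(424 - 3(162)) = 62
w_4 = -(162 - 3(62)) = 24
w_3 = -(62 - 3(24)) = 10
w_2 = -(24 - 3(10)) = 6
w_1 = -(10 - 3(6)) = 8

8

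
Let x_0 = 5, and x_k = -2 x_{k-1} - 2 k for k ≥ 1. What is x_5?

x_1 = -2*5 - 2 = -12
x_2 = -2*(-12) - 4 = 20
x_3 = -2*20 - 6 = -46
x_4 = -2*(-46) - 8 = 84
x_5 = -2*84 - 10 = -178

-178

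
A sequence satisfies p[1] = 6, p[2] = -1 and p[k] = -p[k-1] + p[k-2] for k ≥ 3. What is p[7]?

p[3] = -(-1) + 6 = 7
p[4] = -7 + (-1) = -8
p[5] = -(-8) + 7 = 15
p[6] = -15 + (-8) = -23
p[7] = -(-23) + 15 = 38

38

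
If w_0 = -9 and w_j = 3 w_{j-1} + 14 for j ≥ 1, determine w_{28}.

-45753584909929

The fixed point is 14/(1 - 3) = -7, so w_j + 7 = 3(w_{j-1} + 7).
Hence w_j = -2·3^j - 7.
w_{28} = -2·3^{28} - 7 = -2·22876792454961 - 7 = -45753584909929.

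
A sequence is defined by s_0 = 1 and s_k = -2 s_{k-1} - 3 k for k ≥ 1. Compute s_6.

s_1 = -2(1) - 3 = -5
s_2 = -2(-5) - 6 = 4
s_3 = -2(4) - 9 = -17
s_4 = -2(-17) - 12 = 22
s_5 = -2(22) - 15 = -59
s_6 = -2(-59) - 18 = 100

100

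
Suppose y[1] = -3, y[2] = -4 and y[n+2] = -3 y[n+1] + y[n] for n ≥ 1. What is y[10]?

-40099

y[3] = -3·(-4) + (-3) = 9
y[4] = -3·9 + (-4) = -31
y[5] = -3·(-31) + 9 = 102
y[6] = -3·102 + (-31) = -337
y[7] = -3·(-337) + 102 = 1113
y[8] = -3·1113 + (-337) = -3676
y[9] = -3·(-3676) + 1113 = 12141
y[10] = -3·12141 + (-3676) = -40099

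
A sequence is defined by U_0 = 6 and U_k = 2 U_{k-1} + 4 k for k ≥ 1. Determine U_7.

1756

U_1 = 2·6 + 4 = 16
U_2 = 2·16 + 8 = 40
U_3 = 2·40 + 12 = 92
U_4 = 2·92 + 16 = 200
U_5 = 2·200 + 20 = 420
U_6 = 2·420 + 24 = 864
U_7 = 2·864 + 28 = 1756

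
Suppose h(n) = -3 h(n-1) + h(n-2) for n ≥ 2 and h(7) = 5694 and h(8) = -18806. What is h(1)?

Rearranging, h(n-2) = h(n) + 3 h(n-1).
h(6) = -18806 + 3·5694 = -1724
h(5) = 5694 + 3·(-1724) = 522
h(4) = -1724 + 3·522 = -158
h(3) = 522 + 3·(-158) = 48
h(2) = -158 + 3·48 = -14
h(1) = 48 + 3·(-14) = 6

6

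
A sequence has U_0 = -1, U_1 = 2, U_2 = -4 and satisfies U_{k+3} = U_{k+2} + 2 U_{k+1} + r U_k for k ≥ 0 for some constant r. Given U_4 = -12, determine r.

U_3 = -r
U_4 = -8 + r
So -8 + r = -12, giving r = -4.

-4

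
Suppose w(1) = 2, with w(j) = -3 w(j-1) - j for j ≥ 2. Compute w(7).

1775

w(2) = -3·2 - 2 = -8
w(3) = -3·(-8) - 3 = 21
w(4) = -3·21 - 4 = -67
w(5) = -3·(-67) - 5 = 196
w(6) = -3·196 - 6 = -594
w(7) = -3·(-594) - 7 = 1775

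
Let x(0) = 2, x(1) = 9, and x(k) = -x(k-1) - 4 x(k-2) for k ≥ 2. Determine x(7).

381

x(2) = -9 - 4(2) = -17
x(3) = -(-17) - 4(9) = -19
x(4) = -(-19) - 4(-17) = 87
x(5) = -87 - 4(-19) = -11
x(6) = -(-11) - 4(87) = -337
x(7) = -(-337) - 4(-11) = 381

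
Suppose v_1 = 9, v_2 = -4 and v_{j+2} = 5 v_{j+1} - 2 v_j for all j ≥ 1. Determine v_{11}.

-7517138

v_3 = 5·(-4) - 2·9 = -38
v_4 = 5·(-38) - 2·(-4) = -182
v_5 = 5·(-182) - 2·(-38) = -834
v_6 = 5·(-834) - 2·(-182) = -3806
v_7 = 5·(-3806) - 2·(-834) = -17362
v_8 = 5·(-17362) - 2·(-3806) = -79198
v_9 = 5·(-79198) - 2·(-17362) = -361266
v_{10} = 5·(-361266) - 2·(-79198) = -1647934
v_{11} = 5·(-1647934) - 2·(-361266) = -7517138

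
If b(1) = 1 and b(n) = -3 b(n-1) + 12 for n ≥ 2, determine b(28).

The fixed point is 12/(1 + 3) = 3, so b(n) - 3 = -3(b(n-1) - 3).
Hence b(n) = -2·(-3)^{n-1} + 3.
b(28) = -2·(-3)^{27} + 3 = -2·-7625597484987 + 3 = 15251194969977.

15251194969977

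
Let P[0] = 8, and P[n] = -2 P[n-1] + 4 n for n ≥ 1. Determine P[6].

P[1] = -2(8) + 4 = -12
P[2] = -2(-12) + 8 = 32
P[3] = -2(32) + 12 = -52
P[4] = -2(-52) + 16 = 120
P[5] = -2(120) + 20 = -220
P[6] = -2(-220) + 24 = 464

464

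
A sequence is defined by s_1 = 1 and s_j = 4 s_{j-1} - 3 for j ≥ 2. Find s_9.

s_2 = 4·1 - 3 = 1
s_3 = 4·1 - 3 = 1
s_4 = 4·1 - 3 = 1
s_5 = 4·1 - 3 = 1
s_6 = 4·1 - 3 = 1
s_7 = 4·1 - 3 = 1
s_8 = 4·1 - 3 = 1
s_9 = 4·1 - 3 = 1

1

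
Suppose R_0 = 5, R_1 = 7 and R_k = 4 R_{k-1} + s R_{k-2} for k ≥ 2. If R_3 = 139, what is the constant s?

R_2 = 28 + 5s
R_3 = 112 + 27s
So 112 + 27s = 139, giving s = 1.

1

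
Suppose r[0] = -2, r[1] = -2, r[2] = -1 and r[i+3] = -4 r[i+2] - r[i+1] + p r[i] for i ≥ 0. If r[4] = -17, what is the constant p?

1

r[3] = 6 - 2p
r[4] = -23 + 6p
So -23 + 6p = -17, giving p = 1.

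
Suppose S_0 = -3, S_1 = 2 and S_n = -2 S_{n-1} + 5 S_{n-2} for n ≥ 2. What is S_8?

S_2 = -2*2 + 5*(-3) = -19
S_3 = -2*(-19) + 5*2 = 48
S_4 = -2*48 + 5*(-19) = -191
S_5 = -2*(-191) + 5*48 = 622
S_6 = -2*622 + 5*(-191) = -2199
S_7 = -2*(-2199) + 5*622 = 7508
S_8 = -2*7508 + 5*(-2199) = -26011

-26011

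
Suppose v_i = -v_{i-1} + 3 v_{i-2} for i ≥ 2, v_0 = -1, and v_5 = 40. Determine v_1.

Let v_1 = x.
v_2 = -3 - x
v_3 = 3 + 4x
v_4 = -12 - 7x
v_5 = 21 + 19x
So 21 + 19x = 40, giving x = 1.

1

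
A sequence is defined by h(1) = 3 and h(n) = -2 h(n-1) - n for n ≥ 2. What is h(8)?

-458

h(2) = -2*3 - 2 = -8
h(3) = -2*(-8) - 3 = 13
h(4) = -2*13 - 4 = -30
h(5) = -2*(-30) - 5 = 55
h(6) = -2*55 - 6 = -116
h(7) = -2*(-116) - 7 = 225
h(8) = -2*225 - 8 = -458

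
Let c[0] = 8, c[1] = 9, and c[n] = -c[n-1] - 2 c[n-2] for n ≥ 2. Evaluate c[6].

c[2] = -9 - 2·8 = -25
c[3] = -(-25) - 2·9 = 7
c[4] = -7 - 2·(-25) = 43
c[5] = -43 - 2·7 = -57
c[6] = -(-57) - 2·43 = -29

-29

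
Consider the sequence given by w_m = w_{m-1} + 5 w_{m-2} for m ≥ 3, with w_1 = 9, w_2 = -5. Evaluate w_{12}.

190490

w_3 = (-5) + 5(9) = 40
w_4 = 40 + 5(-5) = 15
w_5 = 15 + 5(40) = 215
w_6 = 215 + 5(15) = 290
w_7 = 290 + 5(215) = 1365
w_8 = 1365 + 5(290) = 2815
w_9 = 2815 + 5(1365) = 9640
w_{10} = 9640 + 5(2815) = 23715
w_{11} = 23715 + 5(9640) = 71915
w_{12} = 71915 + 5(23715) = 190490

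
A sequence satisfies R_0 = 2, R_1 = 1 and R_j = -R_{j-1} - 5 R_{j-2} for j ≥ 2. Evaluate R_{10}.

R_2 = -1 - 5·2 = -11
R_3 = -(-11) - 5·1 = 6
R_4 = -6 - 5·(-11) = 49
R_5 = -49 - 5·6 = -79
R_6 = -(-79) - 5·49 = -166
R_7 = -(-166) - 5·(-79) = 561
R_8 = -561 - 5·(-166) = 269
R_9 = -269 - 5·561 = -3074
R_{10} = -(-3074) - 5·269 = 1729

1729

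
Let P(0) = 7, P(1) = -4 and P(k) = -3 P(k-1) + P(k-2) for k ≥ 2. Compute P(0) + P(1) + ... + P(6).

1699

P(2) = -3(-4) + 7 = 19
P(3) = -3(19) + (-4) = -61
P(4) = -3(-61) + 19 = 202
P(5) = -3(202) + (-61) = -667
P(6) = -3(-667) + 202 = 2203
Sum = 7 + (-4) + 19 + (-61) + 202 + (-667) + 2203 = 1699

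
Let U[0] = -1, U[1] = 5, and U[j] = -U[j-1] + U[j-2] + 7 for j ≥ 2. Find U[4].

U[2] = -5 + (-1) + 7 = 1
U[3] = -1 + 5 + 7 = 11
U[4] = -11 + 1 + 7 = -3

-3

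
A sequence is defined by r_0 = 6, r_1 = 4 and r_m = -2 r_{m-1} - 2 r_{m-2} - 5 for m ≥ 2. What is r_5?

-21

r_2 = -2(4) - 2(6) - 5 = -25
r_3 = -2(-25) - 2(4) - 5 = 37
r_4 = -2(37) - 2(-25) - 5 = -29
r_5 = -2(-29) - 2(37) - 5 = -21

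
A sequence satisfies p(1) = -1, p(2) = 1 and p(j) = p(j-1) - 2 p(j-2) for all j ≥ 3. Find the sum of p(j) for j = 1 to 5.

-1

p(3) = 1 - 2*(-1) = 3
p(4) = 3 - 2*1 = 1
p(5) = 1 - 2*3 = -5
Sum = (-1) + 1 + 3 + 1 + (-5) = -1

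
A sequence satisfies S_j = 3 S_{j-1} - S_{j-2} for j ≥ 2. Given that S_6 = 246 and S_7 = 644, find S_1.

Rearranging, S_{j-2} = -(S_j - 3 S_{j-1}).
S_5 = -(644 - 3·246) = 94
S_4 = -(246 - 3·94) = 36
S_3 = -(94 - 3·36) = 14
S_2 = -(36 - 3·14) = 6
S_1 = -(14 - 3·6) = 4

4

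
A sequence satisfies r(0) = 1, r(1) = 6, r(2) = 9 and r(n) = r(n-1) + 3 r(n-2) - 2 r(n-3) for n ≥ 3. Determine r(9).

1485

r(3) = 9 + 3*6 - 2*1 = 25
r(4) = 25 + 3*9 - 2*6 = 40
r(5) = 40 + 3*25 - 2*9 = 97
r(6) = 97 + 3*40 - 2*25 = 167
r(7) = 167 + 3*97 - 2*40 = 378
r(8) = 378 + 3*167 - 2*97 = 685
r(9) = 685 + 3*378 - 2*167 = 1485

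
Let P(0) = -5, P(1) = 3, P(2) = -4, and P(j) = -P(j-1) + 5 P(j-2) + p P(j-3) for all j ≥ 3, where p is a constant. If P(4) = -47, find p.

P(3) = 19 - 5p
P(4) = -39 + 8p
So -39 + 8p = -47, giving p = -1.

-1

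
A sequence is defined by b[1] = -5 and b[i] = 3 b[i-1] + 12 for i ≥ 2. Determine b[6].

237

b[2] = 3*(-5) + 12 = -3
b[3] = 3*(-3) + 12 = 3
b[4] = 3*3 + 12 = 21
b[5] = 3*21 + 12 = 75
b[6] = 3*75 + 12 = 237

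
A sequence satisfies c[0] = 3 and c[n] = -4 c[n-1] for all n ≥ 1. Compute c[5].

c[1] = -4·3 = -12
c[2] = -4·(-12) = 48
c[3] = -4·48 = -192
c[4] = -4·(-192) = 768
c[5] = -4·768 = -3072

-3072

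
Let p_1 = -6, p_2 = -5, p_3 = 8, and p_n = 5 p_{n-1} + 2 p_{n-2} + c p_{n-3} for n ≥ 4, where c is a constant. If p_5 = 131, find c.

1

p_4 = 30 - 6c
p_5 = 166 - 35c
So 166 - 35c = 131, giving c = 1.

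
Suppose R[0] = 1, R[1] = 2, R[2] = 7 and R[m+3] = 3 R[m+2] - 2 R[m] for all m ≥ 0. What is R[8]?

R[3] = 3(7) - 2(1) = 19
R[4] = 3(19) - 2(2) = 53
R[5] = 3(53) - 2(7) = 145
R[6] = 3(145) - 2(19) = 397
R[7] = 3(397) - 2(53) = 1085
R[8] = 3(1085) - 2(145) = 2965

2965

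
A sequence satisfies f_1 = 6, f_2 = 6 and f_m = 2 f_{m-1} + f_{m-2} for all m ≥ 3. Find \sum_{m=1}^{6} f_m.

420

f_3 = 2·6 + 6 = 18
f_4 = 2·18 + 6 = 42
f_5 = 2·42 + 18 = 102
f_6 = 2·102 + 42 = 246
Sum = 6 + 6 + 18 + 42 + 102 + 246 = 420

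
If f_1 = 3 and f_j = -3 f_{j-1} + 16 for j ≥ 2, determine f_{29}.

The fixed point is 16/(1 + 3) = 4, so f_j - 4 = -3(f_{j-1} - 4).
Hence f_j = -1·(-3)^{j-1} + 4.
f_{29} = -1·(-3)^{28} + 4 = -1·22876792454961 + 4 = -22876792454957.

-22876792454957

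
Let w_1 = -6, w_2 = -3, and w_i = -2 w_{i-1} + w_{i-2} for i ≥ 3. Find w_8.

-87

w_3 = -2*(-3) + (-6) = 0
w_4 = -2*0 + (-3) = -3
w_5 = -2*(-3) + 0 = 6
w_6 = -2*6 + (-3) = -15
w_7 = -2*(-15) + 6 = 36
w_8 = -2*36 + (-15) = -87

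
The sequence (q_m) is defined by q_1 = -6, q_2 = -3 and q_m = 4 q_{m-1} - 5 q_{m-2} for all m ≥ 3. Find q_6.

597

q_3 = 4(-3) - 5(-6) = 18
q_4 = 4(18) - 5(-3) = 87
q_5 = 4(87) - 5(18) = 258
q_6 = 4(258) - 5(87) = 597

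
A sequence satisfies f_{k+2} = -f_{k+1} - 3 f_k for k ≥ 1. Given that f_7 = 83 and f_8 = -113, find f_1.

Rearranging, f_{k-2} = (f_k + f_{k-1}) / -3.
f_6 = (-113 + 83) / -3 = -30/-3 = 10
f_5 = (83 + 10) / -3 = 93/-3 = -31
f_4 = (10 + (-31)) / -3 = -21/-3 = 7
f_3 = (-31 + 7) / -3 = -24/-3 = 8
f_2 = (7 + 8) / -3 = 15/-3 = -5
f_1 = (8 + (-5)) / -3 = 3/-3 = -1

-1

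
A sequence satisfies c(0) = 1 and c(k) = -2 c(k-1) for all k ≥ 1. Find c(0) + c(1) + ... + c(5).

c(1) = -2·1 = -2
c(2) = -2·(-2) = 4
c(3) = -2·4 = -8
c(4) = -2·(-8) = 16
c(5) = -2·16 = -32
Sum = 1 + (-2) + 4 + (-8) + 16 + (-32) = -21

-21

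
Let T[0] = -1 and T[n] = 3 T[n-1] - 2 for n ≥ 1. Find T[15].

The fixed point is -2/(1 - 3) = 1, so T[n] - 1 = 3(T[n-1] - 1).
Hence T[n] = -2·3^n + 1.
T[15] = -2·3^{15} + 1 = -2·14348907 + 1 = -28697813.

-28697813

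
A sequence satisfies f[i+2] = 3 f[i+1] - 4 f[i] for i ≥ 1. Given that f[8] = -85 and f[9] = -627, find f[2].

Rearranging, f[i-2] = (f[i] - 3 f[i-1]) / -4.
f[7] = (-627 - 3(-85)) / -4 = -372/-4 = 93
f[6] = (-85 - 3(93)) / -4 = -364/-4 = 91
f[5] = (93 - 3(91)) / -4 = -180/-4 = 45
f[4] = (91 - 3(45)) / -4 = -44/-4 = 11
f[3] = (45 - 3(11)) / -4 = 12/-4 = -3
f[2] = (11 - 3(-3)) / -4 = 20/-4 = -5

-5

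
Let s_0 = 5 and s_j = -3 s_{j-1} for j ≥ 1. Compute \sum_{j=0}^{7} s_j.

s_1 = -3*5 = -15
s_2 = -3*(-15) = 45
s_3 = -3*45 = -135
s_4 = -3*(-135) = 405
s_5 = -3*405 = -1215
s_6 = -3*(-1215) = 3645
s_7 = -3*3645 = -10935
Sum = 5 + (-15) + 45 + (-135) + 405 + (-1215) + 3645 + (-10935) = -8200

-8200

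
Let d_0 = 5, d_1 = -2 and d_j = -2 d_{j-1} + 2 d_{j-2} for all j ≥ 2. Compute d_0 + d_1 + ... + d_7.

d_2 = -2·(-2) + 2·5 = 14
d_3 = -2·14 + 2·(-2) = -32
d_4 = -2·(-32) + 2·14 = 92
d_5 = -2·92 + 2·(-32) = -248
d_6 = -2·(-248) + 2·92 = 680
d_7 = -2·680 + 2·(-248) = -1856
Sum = 5 + (-2) + 14 + (-32) + 92 + (-248) + 680 + (-1856) = -1347

-1347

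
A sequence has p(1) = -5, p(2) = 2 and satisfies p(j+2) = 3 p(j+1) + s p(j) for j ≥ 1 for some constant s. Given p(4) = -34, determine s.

p(3) = 6 - 5s
p(4) = 18 - 13s
So 18 - 13s = -34, giving s = 4.

4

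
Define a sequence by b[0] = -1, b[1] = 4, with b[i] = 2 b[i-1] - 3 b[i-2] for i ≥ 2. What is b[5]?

b[2] = 2(4) - 3(-1) = 11
b[3] = 2(11) - 3(4) = 10
b[4] = 2(10) - 3(11) = -13
b[5] = 2(-13) - 3(10) = -56

-56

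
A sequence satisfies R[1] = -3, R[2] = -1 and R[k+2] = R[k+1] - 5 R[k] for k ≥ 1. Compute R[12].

14134

R[3] = (-1) - 5·(-3) = 14
R[4] = 14 - 5·(-1) = 19
R[5] = 19 - 5·14 = -51
R[6] = (-51) - 5·19 = -146
R[7] = (-146) - 5·(-51) = 109
R[8] = 109 - 5·(-146) = 839
R[9] = 839 - 5·109 = 294
R[10] = 294 - 5·839 = -3901
R[11] = (-3901) - 5·294 = -5371
R[12] = (-5371) - 5·(-3901) = 14134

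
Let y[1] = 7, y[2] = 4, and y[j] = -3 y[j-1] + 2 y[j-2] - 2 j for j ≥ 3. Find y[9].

y[3] = -3(4) + 2(7) - 6 = -4
y[4] = -3(-4) + 2(4) - 8 = 12
y[5] = -3(12) + 2(-4) - 10 = -54
y[6] = -3(-54) + 2(12) - 12 = 174
y[7] = -3(174) + 2(-54) - 14 = -644
y[8] = -3(-644) + 2(174) - 16 = 2264
y[9] = -3(2264) + 2(-644) - 18 = -8098

-8098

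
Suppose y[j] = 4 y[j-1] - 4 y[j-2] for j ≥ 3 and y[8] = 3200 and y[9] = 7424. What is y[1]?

Rearranging, y[j-2] = (y[j] - 4 y[j-1]) / -4.
y[7] = (7424 - 4·3200) / -4 = -5376/-4 = 1344
y[6] = (3200 - 4·1344) / -4 = -2176/-4 = 544
y[5] = (1344 - 4·544) / -4 = -832/-4 = 208
y[4] = (544 - 4·208) / -4 = -288/-4 = 72
y[3] = (208 - 4·72) / -4 = -80/-4 = 20
y[2] = (72 - 4·20) / -4 = -8/-4 = 2
y[1] = (20 - 4·2) / -4 = 12/-4 = -3

-3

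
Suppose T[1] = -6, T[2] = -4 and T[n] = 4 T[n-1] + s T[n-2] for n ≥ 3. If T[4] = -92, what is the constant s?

T[3] = -16 - 6s
T[4] = -64 - 28s
So -64 - 28s = -92, giving s = 1.

1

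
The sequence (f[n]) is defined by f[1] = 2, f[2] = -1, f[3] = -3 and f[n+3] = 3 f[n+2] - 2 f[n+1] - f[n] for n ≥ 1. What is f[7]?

-68

f[4] = 3(-3) - 2(-1) - 2 = -9
f[5] = 3(-9) - 2(-3) - (-1) = -20
f[6] = 3(-20) - 2(-9) - (-3) = -39
f[7] = 3(-39) - 2(-20) - (-9) = -68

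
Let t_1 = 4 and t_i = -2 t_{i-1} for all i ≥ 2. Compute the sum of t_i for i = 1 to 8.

t_2 = -2(4) = -8
t_3 = -2(-8) = 16
t_4 = -2(16) = -32
t_5 = -2(-32) = 64
t_6 = -2(64) = -128
t_7 = -2(-128) = 256
t_8 = -2(256) = -512
Sum = 4 + (-8) + 16 + (-32) + 64 + (-128) + 256 + (-512) = -340

-340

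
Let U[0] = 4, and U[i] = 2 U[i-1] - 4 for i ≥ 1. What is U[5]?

U[1] = 2(4) - 4 = 4
U[2] = 2(4) - 4 = 4
U[3] = 2(4) - 4 = 4
U[4] = 2(4) - 4 = 4
U[5] = 2(4) - 4 = 4

4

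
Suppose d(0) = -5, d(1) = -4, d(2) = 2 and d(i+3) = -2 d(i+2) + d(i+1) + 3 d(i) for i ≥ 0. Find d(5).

-89

d(3) = -2*2 + (-4) + 3*(-5) = -23
d(4) = -2*(-23) + 2 + 3*(-4) = 36
d(5) = -2*36 + (-23) + 3*2 = -89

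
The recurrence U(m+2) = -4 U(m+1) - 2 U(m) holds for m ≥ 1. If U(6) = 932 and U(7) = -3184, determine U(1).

8

Rearranging, U(m-2) = (U(m) + 4 U(m-1)) / -2.
U(5) = (-3184 + 4*932) / -2 = 544/-2 = -272
U(4) = (932 + 4*(-272)) / -2 = -156/-2 = 78
U(3) = (-272 + 4*78) / -2 = 40/-2 = -20
U(2) = (78 + 4*(-20)) / -2 = -2/-2 = 1
U(1) = (-20 + 4*1) / -2 = -16/-2 = 8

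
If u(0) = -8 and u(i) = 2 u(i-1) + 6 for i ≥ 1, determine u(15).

-65542

The fixed point is 6/(1 - 2) = -6, so u(i) + 6 = 2(u(i-1) + 6).
Hence u(i) = -2·2^i - 6.
u(15) = -2·2^{15} - 6 = -2·32768 - 6 = -65542.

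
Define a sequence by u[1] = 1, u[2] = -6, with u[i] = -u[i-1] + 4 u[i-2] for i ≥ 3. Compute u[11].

22234

u[3] = -(-6) + 4(1) = 10
u[4] = -10 + 4(-6) = -34
u[5] = -(-34) + 4(10) = 74
u[6] = -74 + 4(-34) = -210
u[7] = -(-210) + 4(74) = 506
u[8] = -506 + 4(-210) = -1346
u[9] = -(-1346) + 4(506) = 3370
u[10] = -3370 + 4(-1346) = -8754
u[11] = -(-8754) + 4(3370) = 22234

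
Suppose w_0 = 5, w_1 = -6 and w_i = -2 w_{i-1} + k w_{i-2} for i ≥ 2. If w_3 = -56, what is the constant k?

w_2 = 12 + 5k
w_3 = -24 - 16k
So -24 - 16k = -56, giving k = 2.

2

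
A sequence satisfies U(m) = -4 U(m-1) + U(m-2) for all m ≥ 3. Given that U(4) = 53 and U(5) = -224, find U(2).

5

Rearranging, U(m-2) = U(m) + 4 U(m-1).
U(3) = -224 + 4(53) = -12
U(2) = 53 + 4(-12) = 5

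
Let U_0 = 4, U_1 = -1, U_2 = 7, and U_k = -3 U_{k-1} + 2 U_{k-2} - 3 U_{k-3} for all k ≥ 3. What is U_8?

24131

U_3 = -3·7 + 2·(-1) - 3·4 = -35
U_4 = -3·(-35) + 2·7 - 3·(-1) = 122
U_5 = -3·122 + 2·(-35) - 3·7 = -457
U_6 = -3·(-457) + 2·122 - 3·(-35) = 1720
U_7 = -3·1720 + 2·(-457) - 3·122 = -6440
U_8 = -3·(-6440) + 2·1720 - 3·(-457) = 24131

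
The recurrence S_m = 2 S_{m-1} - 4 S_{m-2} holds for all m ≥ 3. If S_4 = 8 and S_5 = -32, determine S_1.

-1

Rearranging, S_{m-2} = (S_m - 2 S_{m-1}) / -4.
S_3 = (-32 - 2·8) / -4 = -48/-4 = 12
S_2 = (8 - 2·12) / -4 = -16/-4 = 4
S_1 = (12 - 2·4) / -4 = 4/-4 = -1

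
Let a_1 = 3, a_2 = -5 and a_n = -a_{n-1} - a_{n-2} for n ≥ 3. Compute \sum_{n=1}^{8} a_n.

a_3 = -(-5) - 3 = 2
a_4 = -2 - (-5) = 3
a_5 = -3 - 2 = -5
a_6 = -(-5) - 3 = 2
a_7 = -2 - (-5) = 3
a_8 = -3 - 2 = -5
Sum = 3 + (-5) + 2 + 3 + (-5) + 2 + 3 + (-5) = -2

-2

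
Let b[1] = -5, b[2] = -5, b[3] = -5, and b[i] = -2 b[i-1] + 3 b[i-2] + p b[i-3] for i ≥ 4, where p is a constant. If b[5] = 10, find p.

3

b[4] = -5 - 5p
b[5] = -5 + 5p
So -5 + 5p = 10, giving p = 3.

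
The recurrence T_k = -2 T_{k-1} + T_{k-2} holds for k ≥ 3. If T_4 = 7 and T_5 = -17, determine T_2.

Rearranging, T_{k-2} = T_k + 2 T_{k-1}.
T_3 = -17 + 2*7 = -3
T_2 = 7 + 2*(-3) = 1

1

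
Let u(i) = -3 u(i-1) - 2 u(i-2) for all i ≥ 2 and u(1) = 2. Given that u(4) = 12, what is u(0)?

Let u(0) = z.
u(2) = -6 - 2z
u(3) = 14 + 6z
u(4) = -30 - 14z
So -30 - 14z = 12, giving z = -3.

-3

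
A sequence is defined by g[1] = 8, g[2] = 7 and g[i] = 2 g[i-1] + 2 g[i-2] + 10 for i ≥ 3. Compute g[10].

45602

g[3] = 2·7 + 2·8 + 10 = 40
g[4] = 2·40 + 2·7 + 10 = 104
g[5] = 2·104 + 2·40 + 10 = 298
g[6] = 2·298 + 2·104 + 10 = 814
g[7] = 2·814 + 2·298 + 10 = 2234
g[8] = 2·2234 + 2·814 + 10 = 6106
g[9] = 2·6106 + 2·2234 + 10 = 16690
g[10] = 2·16690 + 2·6106 + 10 = 45602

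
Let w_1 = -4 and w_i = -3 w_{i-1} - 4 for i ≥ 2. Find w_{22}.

The fixed point is -4/(1 + 3) = -1, so w_i + 1 = -3(w_{i-1} + 1).
Hence w_i = -3·(-3)^{i-1} - 1.
w_{22} = -3·(-3)^{21} - 1 = -3·-10460353203 - 1 = 31381059608.

31381059608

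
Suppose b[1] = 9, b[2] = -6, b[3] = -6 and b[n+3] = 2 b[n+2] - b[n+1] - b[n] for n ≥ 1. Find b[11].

b[4] = 2*(-6) - (-6) - 9 = -15
b[5] = 2*(-15) - (-6) - (-6) = -18
b[6] = 2*(-18) - (-15) - (-6) = -15
b[7] = 2*(-15) - (-18) - (-15) = 3
b[8] = 2*3 - (-15) - (-18) = 39
b[9] = 2*39 - 3 - (-15) = 90
b[10] = 2*90 - 39 - 3 = 138
b[11] = 2*138 - 90 - 39 = 147

147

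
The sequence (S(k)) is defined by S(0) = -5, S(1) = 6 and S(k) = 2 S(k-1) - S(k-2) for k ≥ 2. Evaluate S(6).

S(2) = 2*6 - (-5) = 17
S(3) = 2*17 - 6 = 28
S(4) = 2*28 - 17 = 39
S(5) = 2*39 - 28 = 50
S(6) = 2*50 - 39 = 61

61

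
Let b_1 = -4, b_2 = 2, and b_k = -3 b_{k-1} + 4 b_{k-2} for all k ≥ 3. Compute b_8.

19658

b_3 = -3*2 + 4*(-4) = -22
b_4 = -3*(-22) + 4*2 = 74
b_5 = -3*74 + 4*(-22) = -310
b_6 = -3*(-310) + 4*74 = 1226
b_7 = -3*1226 + 4*(-310) = -4918
b_8 = -3*(-4918) + 4*1226 = 19658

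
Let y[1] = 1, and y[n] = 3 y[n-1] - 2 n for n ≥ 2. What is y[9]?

y[2] = 3*1 - 4 = -1
y[3] = 3*(-1) - 6 = -9
y[4] = 3*(-9) - 8 = -35
y[5] = 3*(-35) - 10 = -115
y[6] = 3*(-115) - 12 = -357
y[7] = 3*(-357) - 14 = -1085
y[8] = 3*(-1085) - 16 = -3271
y[9] = 3*(-3271) - 18 = -9831

-9831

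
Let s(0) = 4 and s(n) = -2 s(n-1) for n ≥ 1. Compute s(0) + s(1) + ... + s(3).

-20

s(1) = -2·4 = -8
s(2) = -2·(-8) = 16
s(3) = -2·16 = -32
Sum = 4 + (-8) + 16 + (-32) = -20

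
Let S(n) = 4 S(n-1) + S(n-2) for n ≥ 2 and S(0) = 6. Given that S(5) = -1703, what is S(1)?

Let S(1) = y.
S(2) = 6 + 4y
S(3) = 24 + 17y
S(4) = 102 + 72y
S(5) = 432 + 305y
So 432 + 305y = -1703, giving y = -7.

-7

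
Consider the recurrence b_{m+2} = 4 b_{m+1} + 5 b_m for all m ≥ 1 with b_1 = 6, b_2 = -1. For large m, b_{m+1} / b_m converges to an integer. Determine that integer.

The characteristic equation is r^2 - 4r - 5 = 0, which factors as (r - 5)(r + 1) = 0.
So the roots are 5 and -1. Since |5| > |-1| and the coefficient of 5^m is non-zero, the ratio tends to 5.

5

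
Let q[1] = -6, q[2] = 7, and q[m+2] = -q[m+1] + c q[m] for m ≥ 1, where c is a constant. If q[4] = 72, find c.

5

q[3] = -7 - 6c
q[4] = 7 + 13c
So 7 + 13c = 72, giving c = 5.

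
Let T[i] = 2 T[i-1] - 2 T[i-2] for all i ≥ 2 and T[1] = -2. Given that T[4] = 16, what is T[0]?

Let T[0] = z.
T[2] = -4 - 2z
T[3] = -4 - 4z
T[4] = -4z
So -4z = 16, giving z = -4.

-4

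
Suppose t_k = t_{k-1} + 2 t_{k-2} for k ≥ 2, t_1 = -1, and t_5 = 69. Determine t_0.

Let t_0 = x.
t_2 = -1 + 2x
t_3 = -3 + 2x
t_4 = -5 + 6x
t_5 = -11 + 10x
So -11 + 10x = 69, giving x = 8.

8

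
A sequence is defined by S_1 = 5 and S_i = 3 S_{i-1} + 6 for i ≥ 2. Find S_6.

S_2 = 3(5) + 6 = 21
S_3 = 3(21) + 6 = 69
S_4 = 3(69) + 6 = 213
S_5 = 3(213) + 6 = 645
S_6 = 3(645) + 6 = 1941

1941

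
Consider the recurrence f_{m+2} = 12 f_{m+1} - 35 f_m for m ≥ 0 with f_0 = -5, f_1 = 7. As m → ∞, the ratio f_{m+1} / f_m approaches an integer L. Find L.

7

The characteristic equation is r^2 - 12r + 35 = 0, which factors as (r - 7)(r - 5) = 0.
So the roots are 7 and 5. Since |7| > |5| and the coefficient of 7^m is non-zero, the ratio tends to 7.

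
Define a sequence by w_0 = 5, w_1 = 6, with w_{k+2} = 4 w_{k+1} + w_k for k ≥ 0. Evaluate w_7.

w_2 = 4*6 + 5 = 29
w_3 = 4*29 + 6 = 122
w_4 = 4*122 + 29 = 517
w_5 = 4*517 + 122 = 2190
w_6 = 4*2190 + 517 = 9277
w_7 = 4*9277 + 2190 = 39298

39298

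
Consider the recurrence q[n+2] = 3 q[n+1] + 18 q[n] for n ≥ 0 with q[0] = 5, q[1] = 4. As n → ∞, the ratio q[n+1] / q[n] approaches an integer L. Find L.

6

The characteristic equation is r^2 - 3r - 18 = 0, which factors as (r - 6)(r + 3) = 0.
So the roots are 6 and -3. Since |6| > |-3| and the coefficient of 6^n is non-zero, the ratio tends to 6.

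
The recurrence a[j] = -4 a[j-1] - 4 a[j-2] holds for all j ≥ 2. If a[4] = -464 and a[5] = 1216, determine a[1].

4

Rearranging, a[j-2] = (a[j] + 4 a[j-1]) / -4.
a[3] = (1216 + 4(-464)) / -4 = -640/-4 = 160
a[2] = (-464 + 4(160)) / -4 = 176/-4 = -44
a[1] = (160 + 4(-44)) / -4 = -16/-4 = 4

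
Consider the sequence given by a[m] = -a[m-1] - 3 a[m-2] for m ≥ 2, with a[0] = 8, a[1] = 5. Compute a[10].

a[2] = -5 - 3*8 = -29
a[3] = -(-29) - 3*5 = 14
a[4] = -14 - 3*(-29) = 73
a[5] = -73 - 3*14 = -115
a[6] = -(-115) - 3*73 = -104
a[7] = -(-104) - 3*(-115) = 449
a[8] = -449 - 3*(-104) = -137
a[9] = -(-137) - 3*449 = -1210
a[10] = -(-1210) - 3*(-137) = 1621

1621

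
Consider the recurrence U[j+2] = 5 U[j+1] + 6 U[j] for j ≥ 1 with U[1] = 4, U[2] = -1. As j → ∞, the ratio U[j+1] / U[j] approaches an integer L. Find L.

The characteristic equation is r^2 - 5r - 6 = 0, which factors as (r - 6)(r + 1) = 0.
So the roots are 6 and -1. Since |6| > |-1| and the coefficient of 6^j is non-zero, the ratio tends to 6.

6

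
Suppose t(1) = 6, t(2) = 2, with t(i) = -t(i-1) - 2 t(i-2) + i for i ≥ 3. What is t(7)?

7

t(3) = -2 - 2*6 + 3 = -11
t(4) = -(-11) - 2*2 + 4 = 11
t(5) = -11 - 2*(-11) + 5 = 16
t(6) = -16 - 2*11 + 6 = -32
t(7) = -(-32) - 2*16 + 7 = 7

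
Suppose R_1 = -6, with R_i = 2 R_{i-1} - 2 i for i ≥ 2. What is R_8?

R_2 = 2*(-6) - 4 = -16
R_3 = 2*(-16) - 6 = -38
R_4 = 2*(-38) - 8 = -84
R_5 = 2*(-84) - 10 = -178
R_6 = 2*(-178) - 12 = -368
R_7 = 2*(-368) - 14 = -750
R_8 = 2*(-750) - 16 = -1516

-1516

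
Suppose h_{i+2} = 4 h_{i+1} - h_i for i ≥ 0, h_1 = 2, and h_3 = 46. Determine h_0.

-4

Let h_0 = v.
h_2 = 8 - v
h_3 = 30 - 4v
So 30 - 4v = 46, giving v = -4.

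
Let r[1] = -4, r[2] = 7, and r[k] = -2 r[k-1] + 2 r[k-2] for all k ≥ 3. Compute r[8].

r[3] = -2(7) + 2(-4) = -22
r[4] = -2(-22) + 2(7) = 58
r[5] = -2(58) + 2(-22) = -160
r[6] = -2(-160) + 2(58) = 436
r[7] = -2(436) + 2(-160) = -1192
r[8] = -2(-1192) + 2(436) = 3256

3256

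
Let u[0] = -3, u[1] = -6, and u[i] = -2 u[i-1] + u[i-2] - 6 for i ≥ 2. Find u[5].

-90

u[2] = -2*(-6) + (-3) - 6 = 3
u[3] = -2*3 + (-6) - 6 = -18
u[4] = -2*(-18) + 3 - 6 = 33
u[5] = -2*33 + (-18) - 6 = -90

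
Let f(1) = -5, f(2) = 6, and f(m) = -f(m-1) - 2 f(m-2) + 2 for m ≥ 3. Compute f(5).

f(3) = -6 - 2(-5) + 2 = 6
f(4) = -6 - 2(6) + 2 = -16
f(5) = -(-16) - 2(6) + 2 = 6

6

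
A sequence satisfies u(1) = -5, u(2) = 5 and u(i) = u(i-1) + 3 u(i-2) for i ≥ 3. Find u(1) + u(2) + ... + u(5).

u(3) = 5 + 3(-5) = -10
u(4) = (-10) + 3(5) = 5
u(5) = 5 + 3(-10) = -25
Sum = (-5) + 5 + (-10) + 5 + (-25) = -30

-30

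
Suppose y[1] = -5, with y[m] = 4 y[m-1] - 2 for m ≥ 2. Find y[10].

-1485482

y[2] = 4·(-5) - 2 = -22
y[3] = 4·(-22) - 2 = -90
y[4] = 4·(-90) - 2 = -362
y[5] = 4·(-362) - 2 = -1450
y[6] = 4·(-1450) - 2 = -5802
y[7] = 4·(-5802) - 2 = -23210
y[8] = 4·(-23210) - 2 = -92842
y[9] = 4·(-92842) - 2 = -371370
y[10] = 4·(-371370) - 2 = -1485482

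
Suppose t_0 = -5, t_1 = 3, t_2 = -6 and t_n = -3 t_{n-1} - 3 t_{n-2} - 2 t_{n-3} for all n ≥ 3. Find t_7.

339

t_3 = -3·(-6) - 3·3 - 2·(-5) = 19
t_4 = -3·19 - 3·(-6) - 2·3 = -45
t_5 = -3·(-45) - 3·19 - 2·(-6) = 90
t_6 = -3·90 - 3·(-45) - 2·19 = -173
t_7 = -3·(-173) - 3·90 - 2·(-45) = 339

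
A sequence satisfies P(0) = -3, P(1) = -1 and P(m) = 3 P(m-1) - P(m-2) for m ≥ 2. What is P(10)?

P(2) = 3(-1) - (-3) = 0
P(3) = 3(0) - (-1) = 1
P(4) = 3(1) - 0 = 3
P(5) = 3(3) - 1 = 8
P(6) = 3(8) - 3 = 21
P(7) = 3(21) - 8 = 55
P(8) = 3(55) - 21 = 144
P(9) = 3(144) - 55 = 377
P(10) = 3(377) - 144 = 987

987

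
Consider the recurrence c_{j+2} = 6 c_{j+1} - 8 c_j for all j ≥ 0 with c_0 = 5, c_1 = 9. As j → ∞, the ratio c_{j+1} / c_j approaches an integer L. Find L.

The characteristic equation is r^2 - 6r + 8 = 0, which factors as (r - 4)(r - 2) = 0.
So the roots are 4 and 2. Since |4| > |2| and the coefficient of 4^j is non-zero, the ratio tends to 4.

4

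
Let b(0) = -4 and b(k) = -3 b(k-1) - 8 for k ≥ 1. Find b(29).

137260754729764

The fixed point is -8/(1 + 3) = -2, so b(k) + 2 = -3(b(k-1) + 2).
Hence b(k) = -2·(-3)^k - 2.
b(29) = -2·(-3)^{29} - 2 = -2·-68630377364883 - 2 = 137260754729764.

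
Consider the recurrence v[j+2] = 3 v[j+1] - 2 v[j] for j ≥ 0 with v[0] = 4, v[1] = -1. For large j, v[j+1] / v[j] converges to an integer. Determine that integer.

The characteristic equation is r^2 - 3r + 2 = 0, which factors as (r - 2)(r - 1) = 0.
So the roots are 2 and 1. Since |2| > |1| and the coefficient of 2^j is non-zero, the ratio tends to 2.

2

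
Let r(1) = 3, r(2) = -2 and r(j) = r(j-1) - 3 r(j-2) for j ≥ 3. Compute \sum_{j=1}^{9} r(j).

-202

r(3) = (-2) - 3·3 = -11
r(4) = (-11) - 3·(-2) = -5
r(5) = (-5) - 3·(-11) = 28
r(6) = 28 - 3·(-5) = 43
r(7) = 43 - 3·28 = -41
r(8) = (-41) - 3·43 = -170
r(9) = (-170) - 3·(-41) = -47
Sum = 3 + (-2) + (-11) + (-5) + 28 + 43 + (-41) + (-170) + (-47) = -202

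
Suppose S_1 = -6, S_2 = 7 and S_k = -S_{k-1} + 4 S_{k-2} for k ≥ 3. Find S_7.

-1151

S_3 = -7 + 4*(-6) = -31
S_4 = -(-31) + 4*7 = 59
S_5 = -59 + 4*(-31) = -183
S_6 = -(-183) + 4*59 = 419
S_7 = -419 + 4*(-183) = -1151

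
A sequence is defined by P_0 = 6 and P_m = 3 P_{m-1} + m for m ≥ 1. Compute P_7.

P_1 = 3·6 + 1 = 19
P_2 = 3·19 + 2 = 59
P_3 = 3·59 + 3 = 180
P_4 = 3·180 + 4 = 544
P_5 = 3·544 + 5 = 1637
P_6 = 3·1637 + 6 = 4917
P_7 = 3·4917 + 7 = 14758

14758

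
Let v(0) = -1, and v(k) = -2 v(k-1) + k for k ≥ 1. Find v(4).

v(1) = -2*(-1) + 1 = 3
v(2) = -2*3 + 2 = -4
v(3) = -2*(-4) + 3 = 11
v(4) = -2*11 + 4 = -18

-18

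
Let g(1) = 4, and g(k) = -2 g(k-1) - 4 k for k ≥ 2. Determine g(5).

g(2) = -2·4 - 8 = -16
g(3) = -2·(-16) - 12 = 20
g(4) = -2·20 - 16 = -56
g(5) = -2·(-56) - 20 = 92

92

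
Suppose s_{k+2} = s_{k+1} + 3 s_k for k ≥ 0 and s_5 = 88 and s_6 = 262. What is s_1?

-2

Rearranging, s_{k-2} = (s_k - s_{k-1}) / 3.
s_4 = (262 - 88) / 3 = 174/3 = 58
s_3 = (88 - 58) / 3 = 30/3 = 10
s_2 = (58 - 10) / 3 = 48/3 = 16
s_1 = (10 - 16) / 3 = -6/3 = -2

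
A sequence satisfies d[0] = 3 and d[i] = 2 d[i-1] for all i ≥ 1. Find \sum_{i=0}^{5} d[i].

d[1] = 2(3) = 6
d[2] = 2(6) = 12
d[3] = 2(12) = 24
d[4] = 2(24) = 48
d[5] = 2(48) = 96
Sum = 3 + 6 + 12 + 24 + 48 + 96 = 189

189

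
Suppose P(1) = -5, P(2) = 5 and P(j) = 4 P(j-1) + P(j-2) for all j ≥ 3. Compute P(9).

88555

P(3) = 4·5 + (-5) = 15
P(4) = 4·15 + 5 = 65
P(5) = 4·65 + 15 = 275
P(6) = 4·275 + 65 = 1165
P(7) = 4·1165 + 275 = 4935
P(8) = 4·4935 + 1165 = 20905
P(9) = 4·20905 + 4935 = 88555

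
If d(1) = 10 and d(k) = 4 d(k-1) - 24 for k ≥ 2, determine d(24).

140737488355336

The fixed point is -24/(1 - 4) = 8, so d(k) - 8 = 4(d(k-1) - 8).
Hence d(k) = 2·4^{k-1} + 8.
d(24) = 2·4^{23} + 8 = 2·70368744177664 + 8 = 140737488355336.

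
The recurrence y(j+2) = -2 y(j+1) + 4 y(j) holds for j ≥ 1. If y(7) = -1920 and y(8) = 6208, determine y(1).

Rearranging, y(j-2) = (y(j) + 2 y(j-1)) / 4.
y(6) = (6208 + 2·(-1920)) / 4 = 2368/4 = 592
y(5) = (-1920 + 2·592) / 4 = -736/4 = -184
y(4) = (592 + 2·(-184)) / 4 = 224/4 = 56
y(3) = (-184 + 2·56) / 4 = -72/4 = -18
y(2) = (56 + 2·(-18)) / 4 = 20/4 = 5
y(1) = (-18 + 2·5) / 4 = -8/4 = -2

-2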